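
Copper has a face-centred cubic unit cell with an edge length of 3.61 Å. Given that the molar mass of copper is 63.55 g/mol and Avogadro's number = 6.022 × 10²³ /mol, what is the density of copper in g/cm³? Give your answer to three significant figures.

8.97 g/cm³

An FCC unit cell contains Z = 4 atoms.
Cell volume: a³ = (3.61 Å)³ = (3.610 × 10^-8 cm)³ = 4.705 × 10^-23 cm³.
ρ = Z·M/(N_A·a³) = 4 × 63.55 / (6.022 × 10²³ × 4.705 × 10^-23) = 8.972 g/cm³.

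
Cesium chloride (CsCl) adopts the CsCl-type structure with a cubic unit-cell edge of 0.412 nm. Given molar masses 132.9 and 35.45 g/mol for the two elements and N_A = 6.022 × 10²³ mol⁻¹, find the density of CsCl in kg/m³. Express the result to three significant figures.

4000 kg/m³

The CsCl-type structure contains Z = 1 formula unit per cell; M(CsCl) = 132.9 + 35.45 = 168.35 g/mol.
a³ = (4.120 × 10^-8 cm)³ = 6.993 × 10^-23 cm³.
ρ = 1 × 168.35 / (6.022 × 10²³ × 6.993 × 10^-23) = 3.997 g/cm³ = 4000 kg/m³.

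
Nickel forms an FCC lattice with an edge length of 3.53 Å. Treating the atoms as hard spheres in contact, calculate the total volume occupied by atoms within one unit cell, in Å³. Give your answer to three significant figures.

In an FCC lattice atoms touch along the face diagonal, so √2·a = 4r, so r = 0.3536a = 1.248 Å.
V_atoms = Z × (4/3)πr³ = 4 × (4/3)π × (1.248)³ = 32.6 Å³.

32.6 Å³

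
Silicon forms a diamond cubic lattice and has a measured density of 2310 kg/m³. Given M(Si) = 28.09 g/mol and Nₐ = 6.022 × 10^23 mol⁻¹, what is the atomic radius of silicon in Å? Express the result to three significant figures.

1.18 Å

For a diamond cubic cell (Z = 8), a³ = Z·M/(N_A·ρ) = 8 × 28.09 / (6.022 × 10²³ × 2.310) = 1.615 × 10^-22 cm³, so a = 5.446 × 10^-8 cm = 5.446 Å.
Nearest neighbors lie along the body diagonal with √3·a = 8r, so r = 0.2165 × a = 1.18 Å.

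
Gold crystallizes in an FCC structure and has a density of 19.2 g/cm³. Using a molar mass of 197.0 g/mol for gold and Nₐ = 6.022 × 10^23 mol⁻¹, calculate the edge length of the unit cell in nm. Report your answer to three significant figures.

0.408 nm

With Z = 4 atoms per FCC cell, a³ = Z·M/(N_A·ρ) = 4 × 197.0 / (6.022 × 10²³ × 19.20 g/cm³) = 6.815 × 10^-23 cm³.
a = (6.815 × 10^-23)^(1/3) = 4.085 × 10^-8 cm = 0.408 nm.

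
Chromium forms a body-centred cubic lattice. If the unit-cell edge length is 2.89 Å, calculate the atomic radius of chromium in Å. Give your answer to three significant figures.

1.25 Å

In a BCC lattice, atoms touch along the body diagonal, so √3·a = 4r.
r = √3·a/4 = 1.7321 × 2.89 / 4 = 1.25 Å.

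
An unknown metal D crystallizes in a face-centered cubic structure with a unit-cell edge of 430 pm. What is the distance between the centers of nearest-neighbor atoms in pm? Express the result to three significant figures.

304 pm

In an FCC structure, atoms touch along the face diagonal, so √2·a = 4r; the nearest-neighbor distance equals 2r = 0.7071·a.
d = 0.7071 × 430 = 304 pm.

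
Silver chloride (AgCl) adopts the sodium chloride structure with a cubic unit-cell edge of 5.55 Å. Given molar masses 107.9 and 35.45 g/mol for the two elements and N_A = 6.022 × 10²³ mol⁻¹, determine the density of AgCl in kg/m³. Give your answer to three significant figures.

5570 kg/m³

The sodium chloride structure contains Z = 4 formula units per cell; M(AgCl) = 107.9 + 35.45 = 143.35 g/mol.
a³ = (5.550 × 10^-8 cm)³ = 1.710 × 10^-22 cm³.
ρ = 4 × 143.35 / (6.022 × 10²³ × 1.710 × 10^-22) = 5.570 g/cm³ = 5570 kg/m³.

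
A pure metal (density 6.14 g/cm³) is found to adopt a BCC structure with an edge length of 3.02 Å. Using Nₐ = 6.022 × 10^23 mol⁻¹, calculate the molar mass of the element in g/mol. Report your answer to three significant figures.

50.9 g/mol

A BCC cell has Z = 2 atoms; a = 3.020 × 10^-8 cm.
M = ρ·N_A·a³/Z = 6.14 × 6.022 × 10²³ × 2.754 × 10^-23 / 2 = 50.9 g/mol.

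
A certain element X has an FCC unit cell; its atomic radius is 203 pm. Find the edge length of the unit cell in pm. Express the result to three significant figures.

574 pm

In an FCC lattice, atoms touch along the face diagonal, so √2·a = 4r.
a = 4r/√2 = 4 × 203 / 1.4142 = 574 pm.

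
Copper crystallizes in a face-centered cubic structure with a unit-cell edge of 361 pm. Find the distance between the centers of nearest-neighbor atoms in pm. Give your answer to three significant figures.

255 pm

In an FCC structure, atoms touch along the face diagonal, so √2·a = 4r; the nearest-neighbor distance equals 2r = 0.7071·a.
d = 0.7071 × 361 = 255 pm.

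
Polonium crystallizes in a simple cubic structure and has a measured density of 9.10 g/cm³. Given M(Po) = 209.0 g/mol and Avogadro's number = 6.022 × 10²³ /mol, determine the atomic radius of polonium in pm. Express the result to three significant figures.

168 pm

For a simple cubic cell (Z = 1), a³ = Z·M/(N_A·ρ) = 1 × 209.0 / (6.022 × 10²³ × 9.100) = 3.814 × 10^-23 cm³, so a = 3.366 × 10^-8 cm = 336.6 pm.
Atoms touch along the cell edge, so a = 2r, so r = 0.5000 × a = 168 pm.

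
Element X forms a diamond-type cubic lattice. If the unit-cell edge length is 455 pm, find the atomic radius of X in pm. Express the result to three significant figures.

In a diamond cubic lattice, nearest neighbors lie along the body diagonal with √3·a = 8r.
r = √3·a/8 = 1.7321 × 455 / 8 = 98.5 pm.

98.5 pm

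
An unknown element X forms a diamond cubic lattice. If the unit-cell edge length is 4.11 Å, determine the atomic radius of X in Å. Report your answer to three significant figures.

0.890 Å

In a diamond cubic lattice, nearest neighbors lie along the body diagonal with √3·a = 8r.
r = √3·a/8 = 1.7321 × 4.11 / 8 = 0.890 Å.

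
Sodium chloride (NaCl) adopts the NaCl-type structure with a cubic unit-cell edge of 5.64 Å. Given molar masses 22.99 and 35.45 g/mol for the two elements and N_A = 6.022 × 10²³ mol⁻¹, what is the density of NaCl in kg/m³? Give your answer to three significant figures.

2160 kg/m³

The NaCl-type structure contains Z = 4 formula units per cell; M(NaCl) = 22.99 + 35.45 = 58.44 g/mol.
a³ = (5.640 × 10^-8 cm)³ = 1.794 × 10^-22 cm³.
ρ = 4 × 58.44 / (6.022 × 10²³ × 1.794 × 10^-22) = 2.164 g/cm³ = 2160 kg/m³.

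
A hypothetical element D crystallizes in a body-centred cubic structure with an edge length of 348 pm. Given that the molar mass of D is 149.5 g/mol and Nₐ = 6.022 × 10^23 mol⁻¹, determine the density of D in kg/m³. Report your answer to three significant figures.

A BCC unit cell contains Z = 2 atoms.
Cell volume: a³ = (348 pm)³ = (3.480 × 10^-8 cm)³ = 4.214 × 10^-23 cm³.
ρ = Z·M/(N_A·a³) = 2 × 149.5 / (6.022 × 10²³ × 4.214 × 10^-23) = 11.78 g/cm³ = 11800 kg/m³.

11800 kg/m³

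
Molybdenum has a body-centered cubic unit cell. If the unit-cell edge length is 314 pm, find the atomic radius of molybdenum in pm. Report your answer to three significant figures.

In a BCC lattice, atoms touch along the body diagonal, so √3·a = 4r.
r = √3·a/4 = 1.7321 × 314 / 4 = 136 pm.

136 pm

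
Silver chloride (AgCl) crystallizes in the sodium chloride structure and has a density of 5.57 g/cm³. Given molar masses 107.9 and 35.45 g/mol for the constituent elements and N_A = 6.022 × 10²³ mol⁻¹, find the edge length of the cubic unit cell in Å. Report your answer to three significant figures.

M(AgCl) = 143.35 g/mol; Z = 4 formula units per cell.
a³ = Z·M/(N_A·ρ) = 4 × 143.35 / (6.022 × 10²³ × 5.57) = 1.709 × 10^-22 cm³, so a = 5.550 × 10^-8 cm = 5.55 Å.

5.55 Å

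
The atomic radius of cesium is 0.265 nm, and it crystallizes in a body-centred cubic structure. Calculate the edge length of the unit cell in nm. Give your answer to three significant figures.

In a BCC lattice, atoms touch along the body diagonal, so √3·a = 4r.
a = 4r/√3 = 4 × 0.265 / 1.7321 = 0.612 nm.

0.612 nm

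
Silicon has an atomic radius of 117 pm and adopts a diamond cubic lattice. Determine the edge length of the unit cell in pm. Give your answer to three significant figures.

540 pm

In a diamond cubic lattice, nearest neighbors lie along the body diagonal with √3·a = 8r.
a = 8r/√3 = 8 × 117 / 1.7321 = 540 pm.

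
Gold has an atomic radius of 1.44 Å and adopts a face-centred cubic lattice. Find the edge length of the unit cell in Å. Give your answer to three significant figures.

In an FCC lattice, atoms touch along the face diagonal, so √2·a = 4r.
a = 4r/√2 = 4 × 1.44 / 1.4142 = 4.07 Å.

4.07 Å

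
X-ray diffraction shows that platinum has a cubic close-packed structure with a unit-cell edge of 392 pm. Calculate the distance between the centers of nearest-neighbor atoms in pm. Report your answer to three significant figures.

277 pm

In an FCC structure, atoms touch along the face diagonal, so √2·a = 4r; the nearest-neighbor distance equals 2r = 0.7071·a.
d = 0.7071 × 392 = 277 pm.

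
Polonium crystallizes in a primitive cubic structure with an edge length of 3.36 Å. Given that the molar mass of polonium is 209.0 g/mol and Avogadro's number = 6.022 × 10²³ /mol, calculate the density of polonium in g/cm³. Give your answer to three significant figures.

A simple cubic unit cell contains Z = 1 atom.
Cell volume: a³ = (3.36 Å)³ = (3.360 × 10^-8 cm)³ = 3.793 × 10^-23 cm³.
ρ = Z·M/(N_A·a³) = 1 × 209.0 / (6.022 × 10²³ × 3.793 × 10^-23) = 9.149 g/cm³.

9.15 g/cm³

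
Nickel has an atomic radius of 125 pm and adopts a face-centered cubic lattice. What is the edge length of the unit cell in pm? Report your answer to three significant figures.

In an FCC lattice, atoms touch along the face diagonal, so √2·a = 4r.
a = 4r/√2 = 4 × 125 / 1.4142 = 354 pm.

354 pm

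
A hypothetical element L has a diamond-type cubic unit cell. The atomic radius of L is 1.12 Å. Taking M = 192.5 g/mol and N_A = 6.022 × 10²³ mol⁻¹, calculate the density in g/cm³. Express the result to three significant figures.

18.5 g/cm³

In a diamond cubic lattice, nearest neighbors lie along the body diagonal with √3·a = 8r, giving a = 5.173 Å = 5.173 × 10^-8 cm.
With Z = 8, ρ = Z·M/(N_A·a³) = 8 × 192.5 / (6.022 × 10²³ × 1.384 × 10^-22) = 18.47 g/cm³.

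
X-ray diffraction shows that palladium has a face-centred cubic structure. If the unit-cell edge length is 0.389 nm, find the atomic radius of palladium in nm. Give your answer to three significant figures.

In an FCC lattice, atoms touch along the face diagonal, so √2·a = 4r.
r = √2·a/4 = 1.4142 × 0.389 / 4 = 0.138 nm.

0.138 nm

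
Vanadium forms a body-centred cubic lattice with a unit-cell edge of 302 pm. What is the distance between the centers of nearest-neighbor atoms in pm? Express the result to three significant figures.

In a BCC structure, atoms touch along the body diagonal, so √3·a = 4r; the nearest-neighbor distance equals 2r = 0.8660·a.
d = 0.8660 × 302 = 262 pm.

262 pm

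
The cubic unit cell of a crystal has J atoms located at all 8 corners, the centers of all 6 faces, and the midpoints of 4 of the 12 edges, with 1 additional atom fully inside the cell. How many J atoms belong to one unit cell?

Corner atoms are shared by 8 cells (1/8 each), face atoms by 2 (1/2 each), edge atoms by 4 (1/4 each), interior atoms are unshared.
Net atoms = 8 × 1/8 + 6 × 1/2 + 4 × 1/4 + 1 = 1 + 3 + 1 + 1 = 6.

6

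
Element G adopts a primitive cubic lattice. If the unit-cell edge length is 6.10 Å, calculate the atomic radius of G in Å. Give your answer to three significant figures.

3.05 Å

In a simple cubic lattice, atoms touch along the cell edge, so a = 2r.
r = a/2 = 6.10/2 = 3.05 Å.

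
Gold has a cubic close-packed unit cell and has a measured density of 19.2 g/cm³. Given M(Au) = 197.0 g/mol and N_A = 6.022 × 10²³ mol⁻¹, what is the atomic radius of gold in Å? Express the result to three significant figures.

1.44 Å

For an FCC cell (Z = 4), a³ = Z·M/(N_A·ρ) = 4 × 197.0 / (6.022 × 10²³ × 19.20) = 6.815 × 10^-23 cm³, so a = 4.085 × 10^-8 cm = 4.085 Å.
Atoms touch along the face diagonal, so √2·a = 4r, so r = 0.3536 × a = 1.44 Å.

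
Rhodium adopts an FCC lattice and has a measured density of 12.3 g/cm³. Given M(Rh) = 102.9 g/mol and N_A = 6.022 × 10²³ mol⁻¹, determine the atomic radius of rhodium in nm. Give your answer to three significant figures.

0.135 nm

For an FCC cell (Z = 4), a³ = Z·M/(N_A·ρ) = 4 × 102.9 / (6.022 × 10²³ × 12.30) = 5.557 × 10^-23 cm³, so a = 3.816 × 10^-8 cm = 0.3816 nm.
Atoms touch along the face diagonal, so √2·a = 4r, so r = 0.3536 × a = 0.135 nm.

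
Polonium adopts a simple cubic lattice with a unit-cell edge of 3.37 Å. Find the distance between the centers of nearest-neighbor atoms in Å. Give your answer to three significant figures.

In a simple cubic structure, atoms touch along the cell edge, so a = 2r; the nearest-neighbor distance equals 2r = 1.000·a.
d = 1.000 × 3.37 = 3.37 Å.

3.37 Å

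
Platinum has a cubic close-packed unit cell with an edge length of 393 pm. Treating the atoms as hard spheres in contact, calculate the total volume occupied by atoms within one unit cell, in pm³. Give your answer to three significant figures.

4.49 × 10^7 pm³

In an FCC lattice atoms touch along the face diagonal, so √2·a = 4r, so r = 0.3536a = 138.9 pm.
V_atoms = Z × (4/3)πr³ = 4 × (4/3)π × (138.9)³ = 4.49 × 10^7 pm³.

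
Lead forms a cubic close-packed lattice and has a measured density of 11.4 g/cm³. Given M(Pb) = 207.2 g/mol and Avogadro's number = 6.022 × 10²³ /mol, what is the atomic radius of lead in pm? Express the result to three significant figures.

175 pm

For an FCC cell (Z = 4), a³ = Z·M/(N_A·ρ) = 4 × 207.2 / (6.022 × 10²³ × 11.40) = 1.207 × 10^-22 cm³, so a = 4.942 × 10^-8 cm = 494.2 pm.
Atoms touch along the face diagonal, so √2·a = 4r, so r = 0.3536 × a = 175 pm.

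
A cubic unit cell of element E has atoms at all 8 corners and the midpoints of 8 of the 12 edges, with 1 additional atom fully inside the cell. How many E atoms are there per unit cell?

4

Corner atoms are shared by 8 cells (1/8 each), edge atoms by 4 (1/4 each), interior atoms are unshared.
Net atoms = 8 × 1/8 + 8 × 1/4 + 1 = 1 + 2 + 1 = 4.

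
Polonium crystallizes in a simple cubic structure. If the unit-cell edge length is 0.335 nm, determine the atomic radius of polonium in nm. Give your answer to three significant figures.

0.168 nm

In a simple cubic lattice, atoms touch along the cell edge, so a = 2r.
r = a/2 = 0.335/2 = 0.168 nm.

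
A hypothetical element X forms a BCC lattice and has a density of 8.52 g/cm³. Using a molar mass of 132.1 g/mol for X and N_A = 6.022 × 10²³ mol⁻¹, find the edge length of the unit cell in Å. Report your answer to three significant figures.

3.72 Å

With Z = 2 atoms per BCC cell, a³ = Z·M/(N_A·ρ) = 2 × 132.1 / (6.022 × 10²³ × 8.520 g/cm³) = 5.149 × 10^-23 cm³.
a = (5.149 × 10^-23)^(1/3) = 3.720 × 10^-8 cm = 3.72 Å.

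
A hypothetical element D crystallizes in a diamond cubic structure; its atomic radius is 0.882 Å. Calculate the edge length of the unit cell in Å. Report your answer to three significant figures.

In a diamond cubic lattice, nearest neighbors lie along the body diagonal with √3·a = 8r.
a = 8r/√3 = 8 × 0.882 / 1.7321 = 4.07 Å.

4.07 Å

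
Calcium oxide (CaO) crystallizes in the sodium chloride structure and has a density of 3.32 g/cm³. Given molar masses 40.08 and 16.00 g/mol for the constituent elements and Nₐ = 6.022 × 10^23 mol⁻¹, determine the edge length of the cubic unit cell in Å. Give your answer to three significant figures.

M(CaO) = 56.08 g/mol; Z = 4 formula units per cell.
a³ = Z·M/(N_A·ρ) = 4 × 56.08 / (6.022 × 10²³ × 3.32) = 1.122 × 10^-22 cm³, so a = 4.823 × 10^-8 cm = 4.82 Å.

4.82 Å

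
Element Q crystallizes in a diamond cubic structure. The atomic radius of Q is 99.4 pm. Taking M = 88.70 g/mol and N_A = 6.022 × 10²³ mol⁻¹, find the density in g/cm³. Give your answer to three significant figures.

12.2 g/cm³

In a diamond cubic lattice, nearest neighbors lie along the body diagonal with √3·a = 8r, giving a = 459.1 pm = 4.591 × 10^-8 cm.
With Z = 8, ρ = Z·M/(N_A·a³) = 8 × 88.70 / (6.022 × 10²³ × 9.677 × 10^-23) = 12.18 g/cm³.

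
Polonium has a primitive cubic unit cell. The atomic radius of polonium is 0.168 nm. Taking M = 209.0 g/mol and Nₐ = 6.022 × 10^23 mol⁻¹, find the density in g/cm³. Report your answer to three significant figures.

In a simple cubic lattice, atoms touch along the cell edge, so a = 2r, giving a = 0.3360 nm = 3.360 × 10^-8 cm.
With Z = 1, ρ = Z·M/(N_A·a³) = 1 × 209.0 / (6.022 × 10²³ × 3.793 × 10^-23) = 9.149 g/cm³.

9.15 g/cm³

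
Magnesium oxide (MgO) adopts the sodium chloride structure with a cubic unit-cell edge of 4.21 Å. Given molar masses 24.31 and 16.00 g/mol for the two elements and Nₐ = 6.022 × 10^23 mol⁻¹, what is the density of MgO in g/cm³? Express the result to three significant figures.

3.59 g/cm³

The sodium chloride structure contains Z = 4 formula units per cell; M(MgO) = 24.31 + 16.00 = 40.31 g/mol.
a³ = (4.210 × 10^-8 cm)³ = 7.462 × 10^-23 cm³.
ρ = 4 × 40.31 / (6.022 × 10²³ × 7.462 × 10^-23) = 3.588 g/cm³.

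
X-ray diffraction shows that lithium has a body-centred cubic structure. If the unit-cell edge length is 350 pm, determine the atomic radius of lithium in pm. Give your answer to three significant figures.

In a BCC lattice, atoms touch along the body diagonal, so √3·a = 4r.
r = √3·a/4 = 1.7321 × 350 / 4 = 152 pm.

152 pm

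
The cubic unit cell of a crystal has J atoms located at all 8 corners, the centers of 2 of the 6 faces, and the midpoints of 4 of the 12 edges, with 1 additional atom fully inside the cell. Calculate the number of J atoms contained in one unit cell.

Corner atoms are shared by 8 cells (1/8 each), face atoms by 2 (1/2 each), edge atoms by 4 (1/4 each), interior atoms are unshared.
Net atoms = 8 × 1/8 + 2 × 1/2 + 4 × 1/4 + 1 = 1 + 1 + 1 + 1 = 4.

4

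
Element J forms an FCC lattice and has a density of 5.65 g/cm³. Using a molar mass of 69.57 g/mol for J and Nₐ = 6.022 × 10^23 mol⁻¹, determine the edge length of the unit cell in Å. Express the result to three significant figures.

4.34 Å

With Z = 4 atoms per FCC cell, a³ = Z·M/(N_A·ρ) = 4 × 69.57 / (6.022 × 10²³ × 5.650 g/cm³) = 8.179 × 10^-23 cm³.
a = (8.179 × 10^-23)^(1/3) = 4.341 × 10^-8 cm = 4.34 Å.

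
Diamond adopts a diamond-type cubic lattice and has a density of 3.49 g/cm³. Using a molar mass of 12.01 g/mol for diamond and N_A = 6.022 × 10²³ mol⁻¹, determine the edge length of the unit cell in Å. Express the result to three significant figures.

With Z = 8 atoms per diamond cubic cell, a³ = Z·M/(N_A·ρ) = 8 × 12.01 / (6.022 × 10²³ × 3.490 g/cm³) = 4.572 × 10^-23 cm³.
a = (4.572 × 10^-23)^(1/3) = 3.576 × 10^-8 cm = 3.58 Å.

3.58 Å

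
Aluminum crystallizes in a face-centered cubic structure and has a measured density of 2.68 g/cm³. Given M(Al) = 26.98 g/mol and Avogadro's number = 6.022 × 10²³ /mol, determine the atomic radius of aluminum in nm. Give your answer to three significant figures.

0.144 nm

For an FCC cell (Z = 4), a³ = Z·M/(N_A·ρ) = 4 × 26.98 / (6.022 × 10²³ × 2.680) = 6.687 × 10^-23 cm³, so a = 4.059 × 10^-8 cm = 0.4059 nm.
Atoms touch along the face diagonal, so √2·a = 4r, so r = 0.3536 × a = 0.144 nm.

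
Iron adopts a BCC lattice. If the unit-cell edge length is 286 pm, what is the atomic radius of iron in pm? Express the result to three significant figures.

124 pm

In a BCC lattice, atoms touch along the body diagonal, so √3·a = 4r.
r = √3·a/4 = 1.7321 × 286 / 4 = 124 pm.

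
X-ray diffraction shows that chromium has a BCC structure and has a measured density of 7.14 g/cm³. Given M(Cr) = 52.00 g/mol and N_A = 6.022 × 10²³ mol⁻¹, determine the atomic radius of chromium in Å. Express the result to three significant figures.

For a BCC cell (Z = 2), a³ = Z·M/(N_A·ρ) = 2 × 52.00 / (6.022 × 10²³ × 7.140) = 2.419 × 10^-23 cm³, so a = 2.892 × 10^-8 cm = 2.892 Å.
Atoms touch along the body diagonal, so √3·a = 4r, so r = 0.4330 × a = 1.25 Å.

1.25 Å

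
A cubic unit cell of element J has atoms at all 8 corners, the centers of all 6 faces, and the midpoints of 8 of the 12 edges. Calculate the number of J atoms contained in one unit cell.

Corner atoms are shared by 8 cells (1/8 each), face atoms by 2 (1/2 each), edge atoms by 4 (1/4 each).
Net atoms = 8 × 1/8 + 6 × 1/2 + 8 × 1/4 = 1 + 3 + 2 = 6.

6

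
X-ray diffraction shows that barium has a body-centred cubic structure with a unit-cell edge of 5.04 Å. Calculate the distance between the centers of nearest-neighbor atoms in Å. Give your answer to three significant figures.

4.36 Å

In a BCC structure, atoms touch along the body diagonal, so √3·a = 4r; the nearest-neighbor distance equals 2r = 0.8660·a.
d = 0.8660 × 5.04 = 4.36 Å.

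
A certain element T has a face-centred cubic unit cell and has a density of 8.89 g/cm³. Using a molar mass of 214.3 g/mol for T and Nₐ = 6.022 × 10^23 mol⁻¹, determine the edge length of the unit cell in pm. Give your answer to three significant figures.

With Z = 4 atoms per FCC cell, a³ = Z·M/(N_A·ρ) = 4 × 214.3 / (6.022 × 10²³ × 8.890 g/cm³) = 1.601 × 10^-22 cm³.
a = (1.601 × 10^-22)^(1/3) = 5.430 × 10^-8 cm = 543 pm.

543 pm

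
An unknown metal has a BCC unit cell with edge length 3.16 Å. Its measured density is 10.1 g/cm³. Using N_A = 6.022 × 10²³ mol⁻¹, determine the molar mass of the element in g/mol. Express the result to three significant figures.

96.0 g/mol

A BCC cell has Z = 2 atoms; a = 3.160 × 10^-8 cm.
M = ρ·N_A·a³/Z = 10.1 × 6.022 × 10²³ × 3.155 × 10^-23 / 2 = 96.0 g/mol.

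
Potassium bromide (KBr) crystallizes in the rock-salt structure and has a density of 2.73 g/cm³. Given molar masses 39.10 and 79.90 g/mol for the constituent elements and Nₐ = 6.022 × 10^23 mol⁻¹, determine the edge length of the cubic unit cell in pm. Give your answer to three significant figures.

662 pm

M(KBr) = 119.0 g/mol; Z = 4 formula units per cell.
a³ = Z·M/(N_A·ρ) = 4 × 119.0 / (6.022 × 10²³ × 2.73) = 2.895 × 10^-22 cm³, so a = 6.616 × 10^-8 cm = 662 pm.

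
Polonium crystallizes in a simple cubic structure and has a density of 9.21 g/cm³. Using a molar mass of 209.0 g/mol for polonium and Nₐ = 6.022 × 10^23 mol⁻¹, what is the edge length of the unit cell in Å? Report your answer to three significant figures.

3.35 Å

With Z = 1 atom per simple cubic cell, a³ = Z·M/(N_A·ρ) = 1 × 209.0 / (6.022 × 10²³ × 9.210 g/cm³) = 3.768 × 10^-23 cm³.
a = (3.768 × 10^-23)^(1/3) = 3.353 × 10^-8 cm = 3.35 Å.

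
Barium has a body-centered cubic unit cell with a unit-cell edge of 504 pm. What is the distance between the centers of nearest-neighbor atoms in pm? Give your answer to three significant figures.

In a BCC structure, atoms touch along the body diagonal, so √3·a = 4r; the nearest-neighbor distance equals 2r = 0.8660·a.
d = 0.8660 × 504 = 436 pm.

436 pm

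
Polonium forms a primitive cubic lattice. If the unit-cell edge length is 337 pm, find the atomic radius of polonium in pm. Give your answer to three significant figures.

169 pm

In a simple cubic lattice, atoms touch along the cell edge, so a = 2r.
r = a/2 = 337/2 = 169 pm.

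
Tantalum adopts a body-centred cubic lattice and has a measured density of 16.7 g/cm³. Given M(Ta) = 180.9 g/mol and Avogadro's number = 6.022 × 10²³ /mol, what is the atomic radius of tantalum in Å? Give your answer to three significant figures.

1.43 Å

For a BCC cell (Z = 2), a³ = Z·M/(N_A·ρ) = 2 × 180.9 / (6.022 × 10²³ × 16.70) = 3.598 × 10^-23 cm³, so a = 3.301 × 10^-8 cm = 3.301 Å.
Atoms touch along the body diagonal, so √3·a = 4r, so r = 0.4330 × a = 1.43 Å.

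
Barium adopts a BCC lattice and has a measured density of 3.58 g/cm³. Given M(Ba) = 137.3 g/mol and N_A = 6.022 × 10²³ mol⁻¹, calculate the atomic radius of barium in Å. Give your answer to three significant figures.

For a BCC cell (Z = 2), a³ = Z·M/(N_A·ρ) = 2 × 137.3 / (6.022 × 10²³ × 3.580) = 1.274 × 10^-22 cm³, so a = 5.031 × 10^-8 cm = 5.031 Å.
Atoms touch along the body diagonal, so √3·a = 4r, so r = 0.4330 × a = 2.18 Å.

2.18 Å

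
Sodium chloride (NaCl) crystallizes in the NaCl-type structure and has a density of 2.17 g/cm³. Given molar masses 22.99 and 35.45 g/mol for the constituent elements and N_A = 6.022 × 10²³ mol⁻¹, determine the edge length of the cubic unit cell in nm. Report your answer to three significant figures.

M(NaCl) = 58.44 g/mol; Z = 4 formula units per cell.
a³ = Z·M/(N_A·ρ) = 4 × 58.44 / (6.022 × 10²³ × 2.17) = 1.789 × 10^-22 cm³, so a = 5.635 × 10^-8 cm = 0.563 nm.

0.563 nm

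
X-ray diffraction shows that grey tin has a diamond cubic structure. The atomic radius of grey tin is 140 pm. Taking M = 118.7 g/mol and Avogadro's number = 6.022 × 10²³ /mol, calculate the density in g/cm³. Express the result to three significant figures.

5.83 g/cm³

In a diamond cubic lattice, nearest neighbors lie along the body diagonal with √3·a = 8r, giving a = 646.6 pm = 6.466 × 10^-8 cm.
With Z = 8, ρ = Z·M/(N_A·a³) = 8 × 118.7 / (6.022 × 10²³ × 2.704 × 10^-22) = 5.832 g/cm³.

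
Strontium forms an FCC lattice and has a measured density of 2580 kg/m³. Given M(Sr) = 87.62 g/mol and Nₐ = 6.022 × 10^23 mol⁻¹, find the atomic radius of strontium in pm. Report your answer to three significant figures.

215 pm

For an FCC cell (Z = 4), a³ = Z·M/(N_A·ρ) = 4 × 87.62 / (6.022 × 10²³ × 2.580) = 2.256 × 10^-22 cm³, so a = 6.087 × 10^-8 cm = 608.7 pm.
Atoms touch along the face diagonal, so √2·a = 4r, so r = 0.3536 × a = 215 pm.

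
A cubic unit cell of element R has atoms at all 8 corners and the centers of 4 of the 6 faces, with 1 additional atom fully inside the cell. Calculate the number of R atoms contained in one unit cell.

4

Corner atoms are shared by 8 cells (1/8 each), face atoms by 2 (1/2 each), interior atoms are unshared.
Net atoms = 8 × 1/8 + 4 × 1/2 + 1 = 1 + 2 + 1 = 4.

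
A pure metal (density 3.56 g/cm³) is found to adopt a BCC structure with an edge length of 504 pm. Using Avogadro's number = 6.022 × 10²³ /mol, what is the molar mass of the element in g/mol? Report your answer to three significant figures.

137 g/mol

A BCC cell has Z = 2 atoms; a = 5.040 × 10^-8 cm.
M = ρ·N_A·a³/Z = 3.56 × 6.022 × 10²³ × 1.280 × 10^-22 / 2 = 137 g/mol.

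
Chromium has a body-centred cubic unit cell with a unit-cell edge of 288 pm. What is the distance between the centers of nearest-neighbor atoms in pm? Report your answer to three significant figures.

In a BCC structure, atoms touch along the body diagonal, so √3·a = 4r; the nearest-neighbor distance equals 2r = 0.8660·a.
d = 0.8660 × 288 = 249 pm.

249 pm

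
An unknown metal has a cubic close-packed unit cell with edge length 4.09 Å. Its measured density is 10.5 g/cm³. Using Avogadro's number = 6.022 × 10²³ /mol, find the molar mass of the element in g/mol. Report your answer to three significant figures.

An FCC cell has Z = 4 atoms; a = 4.090 × 10^-8 cm.
M = ρ·N_A·a³/Z = 10.5 × 6.022 × 10²³ × 6.842 × 10^-23 / 4 = 108 g/mol.

108 g/mol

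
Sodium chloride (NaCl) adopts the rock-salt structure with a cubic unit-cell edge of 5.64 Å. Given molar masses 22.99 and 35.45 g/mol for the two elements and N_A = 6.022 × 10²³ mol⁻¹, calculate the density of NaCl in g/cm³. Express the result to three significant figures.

2.16 g/cm³

The rock-salt structure contains Z = 4 formula units per cell; M(NaCl) = 22.99 + 35.45 = 58.44 g/mol.
a³ = (5.640 × 10^-8 cm)³ = 1.794 × 10^-22 cm³.
ρ = 4 × 58.44 / (6.022 × 10²³ × 1.794 × 10^-22) = 2.164 g/cm³.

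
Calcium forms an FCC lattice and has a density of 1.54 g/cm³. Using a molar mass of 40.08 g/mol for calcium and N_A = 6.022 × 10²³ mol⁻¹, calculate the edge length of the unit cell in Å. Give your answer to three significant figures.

5.57 Å

With Z = 4 atoms per FCC cell, a³ = Z·M/(N_A·ρ) = 4 × 40.08 / (6.022 × 10²³ × 1.540 g/cm³) = 1.729 × 10^-22 cm³.
a = (1.729 × 10^-22)^(1/3) = 5.571 × 10^-8 cm = 5.57 Å.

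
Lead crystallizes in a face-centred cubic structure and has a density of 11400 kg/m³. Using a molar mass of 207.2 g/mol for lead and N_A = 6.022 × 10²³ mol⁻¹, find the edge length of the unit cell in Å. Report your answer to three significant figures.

4.94 Å

With Z = 4 atoms per FCC cell, a³ = Z·M/(N_A·ρ) = 4 × 207.2 / (6.022 × 10²³ × 11.40 g/cm³) = 1.207 × 10^-22 cm³.
a = (1.207 × 10^-22)^(1/3) = 4.942 × 10^-8 cm = 4.94 Å.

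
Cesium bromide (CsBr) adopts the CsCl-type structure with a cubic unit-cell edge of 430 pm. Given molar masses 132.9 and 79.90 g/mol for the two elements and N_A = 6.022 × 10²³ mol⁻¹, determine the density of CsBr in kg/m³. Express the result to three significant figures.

The CsCl-type structure contains Z = 1 formula unit per cell; M(CsBr) = 132.9 + 79.90 = 212.8 g/mol.
a³ = (4.300 × 10^-8 cm)³ = 7.951 × 10^-23 cm³.
ρ = 1 × 212.8 / (6.022 × 10²³ × 7.951 × 10^-23) = 4.445 g/cm³ = 4440 kg/m³.

4440 kg/m³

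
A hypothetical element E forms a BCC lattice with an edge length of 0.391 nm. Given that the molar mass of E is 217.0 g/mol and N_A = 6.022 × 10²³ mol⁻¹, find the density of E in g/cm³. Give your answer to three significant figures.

A BCC unit cell contains Z = 2 atoms.
Cell volume: a³ = (0.391 nm)³ = (3.910 × 10^-8 cm)³ = 5.978 × 10^-23 cm³.
ρ = Z·M/(N_A·a³) = 2 × 217.0 / (6.022 × 10²³ × 5.978 × 10^-23) = 12.06 g/cm³.

12.1 g/cm³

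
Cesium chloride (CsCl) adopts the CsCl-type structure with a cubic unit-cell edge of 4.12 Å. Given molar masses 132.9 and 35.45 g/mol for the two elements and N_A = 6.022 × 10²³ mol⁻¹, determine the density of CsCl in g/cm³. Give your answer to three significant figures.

The CsCl-type structure contains Z = 1 formula unit per cell; M(CsCl) = 132.9 + 35.45 = 168.35 g/mol.
a³ = (4.120 × 10^-8 cm)³ = 6.993 × 10^-23 cm³.
ρ = 1 × 168.35 / (6.022 × 10²³ × 6.993 × 10^-23) = 3.997 g/cm³.

4.00 g/cm³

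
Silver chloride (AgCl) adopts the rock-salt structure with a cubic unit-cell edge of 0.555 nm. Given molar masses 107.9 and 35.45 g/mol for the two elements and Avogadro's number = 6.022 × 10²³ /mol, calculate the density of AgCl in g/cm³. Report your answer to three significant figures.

The rock-salt structure contains Z = 4 formula units per cell; M(AgCl) = 107.9 + 35.45 = 143.35 g/mol.
a³ = (5.550 × 10^-8 cm)³ = 1.710 × 10^-22 cm³.
ρ = 4 × 143.35 / (6.022 × 10²³ × 1.710 × 10^-22) = 5.570 g/cm³.

5.57 g/cm³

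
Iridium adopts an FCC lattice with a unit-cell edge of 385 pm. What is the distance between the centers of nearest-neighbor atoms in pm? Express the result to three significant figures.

In an FCC structure, atoms touch along the face diagonal, so √2·a = 4r; the nearest-neighbor distance equals 2r = 0.7071·a.
d = 0.7071 × 385 = 272 pm.

272 pm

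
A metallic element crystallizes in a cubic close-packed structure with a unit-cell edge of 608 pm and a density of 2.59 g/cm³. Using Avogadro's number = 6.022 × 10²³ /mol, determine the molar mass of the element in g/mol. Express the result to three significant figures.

An FCC cell has Z = 4 atoms; a = 6.080 × 10^-8 cm.
M = ρ·N_A·a³/Z = 2.59 × 6.022 × 10²³ × 2.248 × 10^-22 / 4 = 87.6 g/mol.

87.6 g/mol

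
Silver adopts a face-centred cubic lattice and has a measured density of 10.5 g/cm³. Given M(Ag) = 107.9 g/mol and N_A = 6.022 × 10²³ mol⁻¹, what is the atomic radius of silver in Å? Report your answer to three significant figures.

For an FCC cell (Z = 4), a³ = Z·M/(N_A·ρ) = 4 × 107.9 / (6.022 × 10²³ × 10.50) = 6.826 × 10^-23 cm³, so a = 4.087 × 10^-8 cm = 4.087 Å.
Atoms touch along the face diagonal, so √2·a = 4r, so r = 0.3536 × a = 1.44 Å.

1.44 Å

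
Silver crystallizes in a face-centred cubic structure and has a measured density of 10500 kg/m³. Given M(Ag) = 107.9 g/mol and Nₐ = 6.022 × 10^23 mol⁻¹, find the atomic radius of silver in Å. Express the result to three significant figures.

1.44 Å

For an FCC cell (Z = 4), a³ = Z·M/(N_A·ρ) = 4 × 107.9 / (6.022 × 10²³ × 10.50) = 6.826 × 10^-23 cm³, so a = 4.087 × 10^-8 cm = 4.087 Å.
Atoms touch along the face diagonal, so √2·a = 4r, so r = 0.3536 × a = 1.44 Å.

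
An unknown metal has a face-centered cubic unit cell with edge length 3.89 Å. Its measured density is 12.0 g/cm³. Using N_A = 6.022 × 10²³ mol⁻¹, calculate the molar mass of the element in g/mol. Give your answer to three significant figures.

106 g/mol

An FCC cell has Z = 4 atoms; a = 3.890 × 10^-8 cm.
M = ρ·N_A·a³/Z = 12.0 × 6.022 × 10²³ × 5.886 × 10^-23 / 4 = 106 g/mol.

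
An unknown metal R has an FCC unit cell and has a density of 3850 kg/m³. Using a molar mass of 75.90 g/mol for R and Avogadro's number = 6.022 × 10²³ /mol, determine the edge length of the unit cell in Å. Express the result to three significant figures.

With Z = 4 atoms per FCC cell, a³ = Z·M/(N_A·ρ) = 4 × 75.90 / (6.022 × 10²³ × 3.850 g/cm³) = 1.309 × 10^-22 cm³.
a = (1.309 × 10^-22)^(1/3) = 5.078 × 10^-8 cm = 5.08 Å.

5.08 Å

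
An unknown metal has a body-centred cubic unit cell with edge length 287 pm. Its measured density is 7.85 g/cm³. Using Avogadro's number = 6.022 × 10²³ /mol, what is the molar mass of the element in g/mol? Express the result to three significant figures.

55.9 g/mol

A BCC cell has Z = 2 atoms; a = 2.870 × 10^-8 cm.
M = ρ·N_A·a³/Z = 7.85 × 6.022 × 10²³ × 2.364 × 10^-23 / 2 = 55.9 g/mol.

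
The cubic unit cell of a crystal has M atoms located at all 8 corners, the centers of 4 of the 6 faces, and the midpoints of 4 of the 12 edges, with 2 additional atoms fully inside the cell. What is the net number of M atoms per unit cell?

6

Corner atoms are shared by 8 cells (1/8 each), face atoms by 2 (1/2 each), edge atoms by 4 (1/4 each), interior atoms are unshared.
Net atoms = 8 × 1/8 + 4 × 1/2 + 4 × 1/4 + 2 = 1 + 2 + 1 + 2 = 6.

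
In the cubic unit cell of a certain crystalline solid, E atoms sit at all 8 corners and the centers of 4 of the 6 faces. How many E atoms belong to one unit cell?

Corner atoms are shared by 8 cells (1/8 each), face atoms by 2 (1/2 each).
Net atoms = 8 × 1/8 + 4 × 1/2 = 1 + 2 = 3.

3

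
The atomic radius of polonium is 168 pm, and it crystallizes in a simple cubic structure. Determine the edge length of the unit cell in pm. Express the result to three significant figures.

336 pm

In a simple cubic lattice, atoms touch along the cell edge, so a = 2r.
a = 2r = 2 × 168 = 336 pm.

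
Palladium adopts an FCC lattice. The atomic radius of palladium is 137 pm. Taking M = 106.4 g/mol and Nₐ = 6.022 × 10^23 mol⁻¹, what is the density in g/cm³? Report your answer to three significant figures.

In an FCC lattice, atoms touch along the face diagonal, so √2·a = 4r, giving a = 387.5 pm = 3.875 × 10^-8 cm.
With Z = 4, ρ = Z·M/(N_A·a³) = 4 × 106.4 / (6.022 × 10²³ × 5.818 × 10^-23) = 12.15 g/cm³.

12.1 g/cm³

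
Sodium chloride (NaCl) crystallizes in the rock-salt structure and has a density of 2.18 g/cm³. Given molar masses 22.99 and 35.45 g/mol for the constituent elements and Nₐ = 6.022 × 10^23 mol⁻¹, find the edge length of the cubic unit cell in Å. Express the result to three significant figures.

5.63 Å

M(NaCl) = 58.44 g/mol; Z = 4 formula units per cell.
a³ = Z·M/(N_A·ρ) = 4 × 58.44 / (6.022 × 10²³ × 2.18) = 1.781 × 10^-22 cm³, so a = 5.626 × 10^-8 cm = 5.63 Å.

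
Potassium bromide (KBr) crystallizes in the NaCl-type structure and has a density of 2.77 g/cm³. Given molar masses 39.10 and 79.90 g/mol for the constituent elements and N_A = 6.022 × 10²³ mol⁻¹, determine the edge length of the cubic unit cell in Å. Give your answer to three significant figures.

M(KBr) = 119.0 g/mol; Z = 4 formula units per cell.
a³ = Z·M/(N_A·ρ) = 4 × 119.0 / (6.022 × 10²³ × 2.77) = 2.854 × 10^-22 cm³, so a = 6.584 × 10^-8 cm = 6.58 Å.

6.58 Å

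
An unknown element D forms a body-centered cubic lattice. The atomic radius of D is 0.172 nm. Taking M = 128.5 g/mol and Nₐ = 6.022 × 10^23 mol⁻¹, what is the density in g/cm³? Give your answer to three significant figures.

6.81 g/cm³

In a BCC lattice, atoms touch along the body diagonal, so √3·a = 4r, giving a = 0.3972 nm = 3.972 × 10^-8 cm.
With Z = 2, ρ = Z·M/(N_A·a³) = 2 × 128.5 / (6.022 × 10²³ × 6.267 × 10^-23) = 6.809 g/cm³.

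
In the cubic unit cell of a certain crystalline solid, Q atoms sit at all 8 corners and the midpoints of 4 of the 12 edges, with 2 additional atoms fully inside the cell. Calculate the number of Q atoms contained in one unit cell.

Corner atoms are shared by 8 cells (1/8 each), edge atoms by 4 (1/4 each), interior atoms are unshared.
Net atoms = 8 × 1/8 + 4 × 1/4 + 2 = 1 + 1 + 2 = 4.

4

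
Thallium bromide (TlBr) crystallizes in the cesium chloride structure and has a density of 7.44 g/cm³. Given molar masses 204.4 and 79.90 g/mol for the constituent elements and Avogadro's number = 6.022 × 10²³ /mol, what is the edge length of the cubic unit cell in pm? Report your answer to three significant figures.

M(TlBr) = 284.3 g/mol; Z = 1 formula unit per cell.
a³ = Z·M/(N_A·ρ) = 1 × 284.3 / (6.022 × 10²³ × 7.44) = 6.345 × 10^-23 cm³, so a = 3.989 × 10^-8 cm = 399 pm.

399 pm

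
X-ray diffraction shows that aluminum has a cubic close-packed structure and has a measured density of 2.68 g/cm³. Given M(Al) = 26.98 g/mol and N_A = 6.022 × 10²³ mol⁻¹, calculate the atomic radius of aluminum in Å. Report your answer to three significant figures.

For an FCC cell (Z = 4), a³ = Z·M/(N_A·ρ) = 4 × 26.98 / (6.022 × 10²³ × 2.680) = 6.687 × 10^-23 cm³, so a = 4.059 × 10^-8 cm = 4.059 Å.
Atoms touch along the face diagonal, so √2·a = 4r, so r = 0.3536 × a = 1.44 Å.

1.44 Å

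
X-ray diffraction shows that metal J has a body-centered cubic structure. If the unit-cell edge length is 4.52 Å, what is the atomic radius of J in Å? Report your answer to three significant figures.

In a BCC lattice, atoms touch along the body diagonal, so √3·a = 4r.
r = √3·a/4 = 1.7321 × 4.52 / 4 = 1.96 Å.

1.96 Å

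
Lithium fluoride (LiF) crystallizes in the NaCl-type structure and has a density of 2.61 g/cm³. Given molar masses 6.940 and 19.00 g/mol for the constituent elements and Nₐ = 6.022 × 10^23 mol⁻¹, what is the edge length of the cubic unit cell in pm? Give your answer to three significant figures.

404 pm

M(LiF) = 25.94 g/mol; Z = 4 formula units per cell.
a³ = Z·M/(N_A·ρ) = 4 × 25.94 / (6.022 × 10²³ × 2.61) = 6.602 × 10^-23 cm³, so a = 4.042 × 10^-8 cm = 404 pm.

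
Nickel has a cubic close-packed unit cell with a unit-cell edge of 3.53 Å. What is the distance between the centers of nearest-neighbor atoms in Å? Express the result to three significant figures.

2.50 Å

In an FCC structure, atoms touch along the face diagonal, so √2·a = 4r; the nearest-neighbor distance equals 2r = 0.7071·a.
d = 0.7071 × 3.53 = 2.50 Å.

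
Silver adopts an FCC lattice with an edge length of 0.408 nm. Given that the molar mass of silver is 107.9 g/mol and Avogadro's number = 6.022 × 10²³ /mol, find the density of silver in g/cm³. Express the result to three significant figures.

10.6 g/cm³

An FCC unit cell contains Z = 4 atoms.
Cell volume: a³ = (0.408 nm)³ = (4.080 × 10^-8 cm)³ = 6.792 × 10^-23 cm³.
ρ = Z·M/(N_A·a³) = 4 × 107.9 / (6.022 × 10²³ × 6.792 × 10^-23) = 10.55 g/cm³.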